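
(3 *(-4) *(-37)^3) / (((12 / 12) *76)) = 151959 / 19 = 7997.84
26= 26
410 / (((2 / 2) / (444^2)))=80825760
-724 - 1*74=-798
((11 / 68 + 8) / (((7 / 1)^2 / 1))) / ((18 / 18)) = 0.17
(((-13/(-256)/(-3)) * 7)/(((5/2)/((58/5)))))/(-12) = 2639/57600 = 0.05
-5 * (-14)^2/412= -245/103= -2.38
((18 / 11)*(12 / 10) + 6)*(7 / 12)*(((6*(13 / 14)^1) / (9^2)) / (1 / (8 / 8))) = 0.32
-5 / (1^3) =-5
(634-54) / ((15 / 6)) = 232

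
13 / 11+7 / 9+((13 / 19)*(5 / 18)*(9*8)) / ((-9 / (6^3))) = -614074 / 1881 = -326.46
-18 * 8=-144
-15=-15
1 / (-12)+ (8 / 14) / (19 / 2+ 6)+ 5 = 12899 / 2604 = 4.95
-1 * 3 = -3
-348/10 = -174/5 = -34.80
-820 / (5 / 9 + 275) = -369 / 124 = -2.98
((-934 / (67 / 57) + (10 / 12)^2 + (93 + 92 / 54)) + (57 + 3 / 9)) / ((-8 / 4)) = 4644539 / 14472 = 320.93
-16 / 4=-4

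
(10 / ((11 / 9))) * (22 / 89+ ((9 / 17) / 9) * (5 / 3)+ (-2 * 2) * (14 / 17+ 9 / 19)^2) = -5336474070 / 102138091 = -52.25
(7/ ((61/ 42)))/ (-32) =-147/ 976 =-0.15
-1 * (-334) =334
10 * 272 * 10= 27200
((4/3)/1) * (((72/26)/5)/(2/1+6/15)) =4/13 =0.31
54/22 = 27/11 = 2.45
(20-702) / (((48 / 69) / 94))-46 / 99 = -36493663 / 396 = -92155.71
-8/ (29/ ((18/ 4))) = -36/ 29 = -1.24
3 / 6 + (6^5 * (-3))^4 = 592297667290202113 / 2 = 296148833645101056.50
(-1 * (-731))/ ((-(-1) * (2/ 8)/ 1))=2924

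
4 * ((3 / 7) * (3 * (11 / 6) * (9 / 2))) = 297 / 7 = 42.43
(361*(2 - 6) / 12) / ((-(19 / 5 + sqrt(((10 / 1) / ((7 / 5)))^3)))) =-11763185 / 9003531 + 15793750*sqrt(14) / 9003531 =5.26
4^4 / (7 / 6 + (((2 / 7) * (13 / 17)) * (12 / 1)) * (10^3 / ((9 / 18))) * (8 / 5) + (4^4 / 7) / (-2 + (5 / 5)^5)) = 182784 / 5965121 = 0.03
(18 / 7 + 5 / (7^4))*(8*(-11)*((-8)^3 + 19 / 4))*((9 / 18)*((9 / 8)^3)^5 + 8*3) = 37328860983431475283155 / 12068239626469376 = 3093148.81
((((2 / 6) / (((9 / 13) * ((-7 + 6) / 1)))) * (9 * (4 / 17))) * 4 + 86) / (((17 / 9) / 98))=1228332 / 289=4250.28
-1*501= -501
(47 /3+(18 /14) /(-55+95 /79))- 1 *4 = 1039117 /89250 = 11.64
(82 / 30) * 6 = 82 / 5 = 16.40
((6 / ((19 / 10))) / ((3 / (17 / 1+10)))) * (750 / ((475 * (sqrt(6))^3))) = 3.05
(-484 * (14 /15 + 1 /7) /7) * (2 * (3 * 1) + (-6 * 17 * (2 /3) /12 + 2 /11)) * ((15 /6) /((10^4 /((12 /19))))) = -21131 /3491250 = -0.01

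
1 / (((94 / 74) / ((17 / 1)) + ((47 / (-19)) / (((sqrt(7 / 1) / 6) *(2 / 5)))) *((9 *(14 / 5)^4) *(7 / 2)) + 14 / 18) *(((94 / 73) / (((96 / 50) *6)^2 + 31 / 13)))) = -0.00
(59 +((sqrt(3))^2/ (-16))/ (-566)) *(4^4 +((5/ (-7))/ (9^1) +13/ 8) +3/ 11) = 763709038915/ 50206464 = 15211.37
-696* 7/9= -1624/3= -541.33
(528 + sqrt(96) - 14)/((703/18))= 13.41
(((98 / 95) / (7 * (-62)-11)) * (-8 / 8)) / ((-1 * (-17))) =98 / 718675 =0.00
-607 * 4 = -2428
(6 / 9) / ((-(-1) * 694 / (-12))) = -0.01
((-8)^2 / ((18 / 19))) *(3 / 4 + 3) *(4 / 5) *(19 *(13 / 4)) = 37544 / 3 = 12514.67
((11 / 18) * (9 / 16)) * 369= 4059 / 32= 126.84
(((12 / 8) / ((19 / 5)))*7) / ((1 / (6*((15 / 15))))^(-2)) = 35 / 456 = 0.08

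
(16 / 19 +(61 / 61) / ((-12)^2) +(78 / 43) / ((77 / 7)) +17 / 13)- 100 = -1643307793 / 16823664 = -97.68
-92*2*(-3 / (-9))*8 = -1472 / 3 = -490.67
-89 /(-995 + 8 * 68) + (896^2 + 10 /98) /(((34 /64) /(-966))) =-78346168289633 /53669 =-1459803020.17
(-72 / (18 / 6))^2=576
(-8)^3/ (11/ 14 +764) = -7168/ 10707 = -0.67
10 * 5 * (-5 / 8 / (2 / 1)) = -125 / 8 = -15.62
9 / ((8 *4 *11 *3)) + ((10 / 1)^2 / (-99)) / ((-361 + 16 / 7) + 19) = 43303 / 3766752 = 0.01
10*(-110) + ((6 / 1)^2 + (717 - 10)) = -357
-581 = -581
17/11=1.55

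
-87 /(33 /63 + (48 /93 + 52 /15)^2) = -5.31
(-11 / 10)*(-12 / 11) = 6 / 5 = 1.20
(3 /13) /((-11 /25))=-75 /143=-0.52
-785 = -785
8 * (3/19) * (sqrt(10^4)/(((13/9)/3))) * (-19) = -64800/13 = -4984.62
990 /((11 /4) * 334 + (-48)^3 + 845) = -180 /19787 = -0.01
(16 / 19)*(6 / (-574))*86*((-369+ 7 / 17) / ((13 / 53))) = 105453888 / 92701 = 1137.57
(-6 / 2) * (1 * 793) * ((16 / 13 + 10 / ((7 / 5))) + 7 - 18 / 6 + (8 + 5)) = -422547 / 7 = -60363.86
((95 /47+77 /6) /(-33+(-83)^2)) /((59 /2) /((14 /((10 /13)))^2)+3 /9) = 34689109 /6762682984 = 0.01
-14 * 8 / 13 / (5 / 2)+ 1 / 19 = -4191 / 1235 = -3.39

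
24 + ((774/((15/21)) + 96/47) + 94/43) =11235028/10105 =1111.83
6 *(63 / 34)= 189 / 17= 11.12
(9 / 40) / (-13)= -9 / 520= -0.02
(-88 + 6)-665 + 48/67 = -50001/67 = -746.28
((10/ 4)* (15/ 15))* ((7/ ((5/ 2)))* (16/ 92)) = 28/ 23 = 1.22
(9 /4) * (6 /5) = 27 /10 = 2.70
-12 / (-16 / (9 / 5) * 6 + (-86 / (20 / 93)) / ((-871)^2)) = 273110760 / 1213837597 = 0.22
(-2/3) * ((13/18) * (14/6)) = -91/81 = -1.12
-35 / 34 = -1.03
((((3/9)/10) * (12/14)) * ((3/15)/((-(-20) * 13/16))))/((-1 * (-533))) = 0.00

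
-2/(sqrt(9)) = -2/3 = -0.67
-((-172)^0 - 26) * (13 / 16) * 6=121.88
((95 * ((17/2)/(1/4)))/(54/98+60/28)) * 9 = 237405/22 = 10791.14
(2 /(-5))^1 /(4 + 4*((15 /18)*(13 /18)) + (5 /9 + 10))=-0.02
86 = 86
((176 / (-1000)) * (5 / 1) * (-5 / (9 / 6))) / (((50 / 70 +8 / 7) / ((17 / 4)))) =1309 / 195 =6.71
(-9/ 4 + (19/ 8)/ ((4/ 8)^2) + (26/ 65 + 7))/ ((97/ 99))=29007/ 1940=14.95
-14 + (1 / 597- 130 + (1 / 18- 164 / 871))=-449677661 / 3119922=-144.13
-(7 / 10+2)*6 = -81 / 5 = -16.20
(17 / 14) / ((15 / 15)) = 17 / 14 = 1.21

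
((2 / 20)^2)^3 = 1 / 1000000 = 0.00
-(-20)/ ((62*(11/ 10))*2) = 50/ 341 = 0.15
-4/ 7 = -0.57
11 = 11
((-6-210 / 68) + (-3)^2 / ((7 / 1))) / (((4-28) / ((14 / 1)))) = 4.55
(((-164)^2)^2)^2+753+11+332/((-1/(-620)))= 523300059815880460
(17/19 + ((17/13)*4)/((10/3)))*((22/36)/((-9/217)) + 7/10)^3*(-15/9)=558809988212672/49224722625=11352.22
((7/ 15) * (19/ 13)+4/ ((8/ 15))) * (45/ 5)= 9573/ 130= 73.64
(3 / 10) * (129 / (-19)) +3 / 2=-51 / 95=-0.54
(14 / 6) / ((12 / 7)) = 49 / 36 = 1.36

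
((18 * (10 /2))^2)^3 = 531441000000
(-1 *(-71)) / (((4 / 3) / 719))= 153147 / 4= 38286.75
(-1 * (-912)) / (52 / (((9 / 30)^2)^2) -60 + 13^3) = 73872 / 693097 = 0.11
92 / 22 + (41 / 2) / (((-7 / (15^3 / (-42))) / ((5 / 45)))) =30.33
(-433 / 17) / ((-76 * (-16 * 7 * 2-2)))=-433 / 291992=-0.00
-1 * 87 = -87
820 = 820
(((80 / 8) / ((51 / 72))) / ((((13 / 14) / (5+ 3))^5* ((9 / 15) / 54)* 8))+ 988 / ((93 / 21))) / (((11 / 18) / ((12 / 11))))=318626706779783136 / 23676240731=13457656.15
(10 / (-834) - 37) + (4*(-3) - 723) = -321929 / 417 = -772.01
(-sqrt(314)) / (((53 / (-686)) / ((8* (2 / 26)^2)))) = 5488* sqrt(314) / 8957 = 10.86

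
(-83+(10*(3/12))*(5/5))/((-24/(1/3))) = 161/144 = 1.12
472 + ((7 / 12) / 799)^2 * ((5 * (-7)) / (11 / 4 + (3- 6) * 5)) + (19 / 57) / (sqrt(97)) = sqrt(97) / 291 + 10847709827 / 22982436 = 472.03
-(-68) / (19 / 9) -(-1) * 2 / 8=2467 / 76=32.46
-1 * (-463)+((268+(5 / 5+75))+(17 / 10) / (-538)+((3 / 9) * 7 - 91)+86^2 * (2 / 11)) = 2063.06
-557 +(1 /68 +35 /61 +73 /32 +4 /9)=-165361595 /298656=-553.69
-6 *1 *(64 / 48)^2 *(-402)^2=-1723776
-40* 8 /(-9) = 35.56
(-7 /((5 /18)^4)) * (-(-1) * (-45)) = 6613488 /125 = 52907.90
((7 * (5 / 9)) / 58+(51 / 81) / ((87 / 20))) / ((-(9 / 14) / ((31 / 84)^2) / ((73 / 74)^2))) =-0.04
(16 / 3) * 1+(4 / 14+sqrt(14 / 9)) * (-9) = 58 / 21 - 3 * sqrt(14) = -8.46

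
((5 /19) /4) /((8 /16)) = 5 /38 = 0.13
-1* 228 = -228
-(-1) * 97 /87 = 1.11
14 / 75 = 0.19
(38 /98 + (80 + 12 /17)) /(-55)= -6141 /4165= -1.47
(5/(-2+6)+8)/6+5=157/24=6.54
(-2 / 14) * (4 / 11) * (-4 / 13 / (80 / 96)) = 96 / 5005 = 0.02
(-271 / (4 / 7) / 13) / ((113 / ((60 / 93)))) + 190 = 8642925 / 45539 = 189.79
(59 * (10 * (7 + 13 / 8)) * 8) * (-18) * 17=-12457260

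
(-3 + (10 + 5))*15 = 180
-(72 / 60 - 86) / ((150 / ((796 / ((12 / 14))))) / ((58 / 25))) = 34256656 / 28125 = 1218.01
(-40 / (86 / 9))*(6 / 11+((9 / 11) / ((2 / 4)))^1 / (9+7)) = -2565 / 946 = -2.71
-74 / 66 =-37 / 33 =-1.12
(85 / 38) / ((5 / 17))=7.61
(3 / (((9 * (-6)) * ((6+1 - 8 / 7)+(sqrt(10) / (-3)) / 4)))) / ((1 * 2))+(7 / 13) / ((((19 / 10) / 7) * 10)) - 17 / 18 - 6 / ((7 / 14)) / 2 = -3625316495 / 537019002 - 49 * sqrt(10) / 724722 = -6.75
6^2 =36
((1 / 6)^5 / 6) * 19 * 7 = 133 / 46656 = 0.00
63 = 63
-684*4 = -2736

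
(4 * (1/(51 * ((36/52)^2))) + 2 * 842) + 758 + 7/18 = 20180369/8262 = 2442.55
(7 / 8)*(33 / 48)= 77 / 128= 0.60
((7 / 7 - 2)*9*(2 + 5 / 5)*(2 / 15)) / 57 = -0.06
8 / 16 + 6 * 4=24.50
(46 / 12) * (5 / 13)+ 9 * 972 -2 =682303 / 78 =8747.47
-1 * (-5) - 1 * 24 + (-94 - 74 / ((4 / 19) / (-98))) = 34334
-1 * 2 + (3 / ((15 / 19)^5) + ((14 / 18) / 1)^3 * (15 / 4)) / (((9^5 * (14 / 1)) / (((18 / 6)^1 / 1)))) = -1674004077437 / 837019575000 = -2.00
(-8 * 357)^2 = 8156736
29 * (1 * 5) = 145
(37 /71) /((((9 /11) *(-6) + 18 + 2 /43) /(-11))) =-192511 /441194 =-0.44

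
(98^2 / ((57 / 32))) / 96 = 9604 / 171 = 56.16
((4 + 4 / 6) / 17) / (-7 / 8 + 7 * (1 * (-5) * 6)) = -16 / 12291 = -0.00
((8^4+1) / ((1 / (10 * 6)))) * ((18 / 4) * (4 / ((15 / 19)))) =5604696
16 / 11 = 1.45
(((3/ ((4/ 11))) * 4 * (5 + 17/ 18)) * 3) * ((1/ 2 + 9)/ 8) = 22363/ 32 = 698.84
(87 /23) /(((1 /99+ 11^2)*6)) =2871 /551080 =0.01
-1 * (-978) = 978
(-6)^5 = -7776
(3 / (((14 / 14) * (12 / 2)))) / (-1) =-1 / 2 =-0.50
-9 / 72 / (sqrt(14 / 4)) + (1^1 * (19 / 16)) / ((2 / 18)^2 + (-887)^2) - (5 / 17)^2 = -25490871229 / 294679612960 - sqrt(14) / 56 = -0.15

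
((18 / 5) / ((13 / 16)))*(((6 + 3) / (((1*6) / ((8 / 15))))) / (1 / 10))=35.45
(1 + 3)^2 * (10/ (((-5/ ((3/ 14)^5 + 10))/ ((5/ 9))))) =-26892415/ 151263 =-177.79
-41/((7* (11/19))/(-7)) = 779/11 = 70.82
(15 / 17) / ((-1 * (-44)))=15 / 748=0.02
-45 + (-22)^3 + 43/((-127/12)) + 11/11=-1358400/127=-10696.06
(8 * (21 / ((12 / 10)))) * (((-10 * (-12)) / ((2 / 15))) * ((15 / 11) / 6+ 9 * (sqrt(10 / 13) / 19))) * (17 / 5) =1071000 / 11+ 3855600 * sqrt(130) / 247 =275341.79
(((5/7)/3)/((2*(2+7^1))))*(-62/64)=-155/12096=-0.01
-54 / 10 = -5.40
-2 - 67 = -69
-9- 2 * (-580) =1151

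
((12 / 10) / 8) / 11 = 3 / 220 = 0.01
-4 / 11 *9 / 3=-12 / 11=-1.09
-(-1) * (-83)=-83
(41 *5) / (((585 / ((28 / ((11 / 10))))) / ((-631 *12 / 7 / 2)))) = -2069680 / 429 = -4824.43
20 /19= 1.05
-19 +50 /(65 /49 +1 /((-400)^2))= 194399069 /10400049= 18.69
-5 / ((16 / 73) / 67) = -24455 / 16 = -1528.44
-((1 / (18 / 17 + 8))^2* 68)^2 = -24137569 / 35153041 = -0.69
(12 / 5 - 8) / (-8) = 7 / 10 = 0.70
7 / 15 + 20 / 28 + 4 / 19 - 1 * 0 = 2776 / 1995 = 1.39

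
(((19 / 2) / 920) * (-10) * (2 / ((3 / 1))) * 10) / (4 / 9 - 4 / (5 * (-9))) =-475 / 368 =-1.29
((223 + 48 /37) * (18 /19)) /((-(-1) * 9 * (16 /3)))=24897 /5624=4.43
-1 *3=-3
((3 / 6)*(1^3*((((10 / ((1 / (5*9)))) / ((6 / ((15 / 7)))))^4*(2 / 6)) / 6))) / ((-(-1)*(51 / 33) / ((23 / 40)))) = 9005712890625 / 1306144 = 6894885.17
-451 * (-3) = 1353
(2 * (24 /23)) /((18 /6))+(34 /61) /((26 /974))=393522 /18239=21.58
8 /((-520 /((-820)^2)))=-134480 /13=-10344.62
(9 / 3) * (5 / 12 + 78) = 941 / 4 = 235.25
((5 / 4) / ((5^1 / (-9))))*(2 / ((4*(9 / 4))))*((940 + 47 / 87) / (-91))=81827 / 15834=5.17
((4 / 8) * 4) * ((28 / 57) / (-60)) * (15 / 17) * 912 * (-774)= 173376 / 17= 10198.59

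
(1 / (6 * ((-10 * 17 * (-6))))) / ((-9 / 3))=-1 / 18360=-0.00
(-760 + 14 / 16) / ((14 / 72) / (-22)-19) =601227 / 15055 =39.94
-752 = -752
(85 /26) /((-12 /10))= -425 /156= -2.72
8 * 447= 3576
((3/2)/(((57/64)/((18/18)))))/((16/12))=24/19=1.26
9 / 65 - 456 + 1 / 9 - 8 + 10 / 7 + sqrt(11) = -1893208 / 4095 + sqrt(11) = -459.01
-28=-28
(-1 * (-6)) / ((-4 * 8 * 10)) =-3 / 160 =-0.02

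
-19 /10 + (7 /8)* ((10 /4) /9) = -1193 /720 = -1.66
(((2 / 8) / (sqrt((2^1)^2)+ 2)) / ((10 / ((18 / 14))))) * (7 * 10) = 9 / 16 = 0.56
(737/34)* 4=1474/17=86.71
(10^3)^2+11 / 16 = 16000011 / 16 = 1000000.69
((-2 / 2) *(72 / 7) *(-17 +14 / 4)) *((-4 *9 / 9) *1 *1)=-3888 / 7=-555.43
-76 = -76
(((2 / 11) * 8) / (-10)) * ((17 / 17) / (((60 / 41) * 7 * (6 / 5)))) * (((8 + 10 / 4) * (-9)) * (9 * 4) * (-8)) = -17712 / 55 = -322.04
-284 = -284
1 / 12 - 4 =-47 / 12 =-3.92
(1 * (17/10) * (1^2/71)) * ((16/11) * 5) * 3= 408/781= 0.52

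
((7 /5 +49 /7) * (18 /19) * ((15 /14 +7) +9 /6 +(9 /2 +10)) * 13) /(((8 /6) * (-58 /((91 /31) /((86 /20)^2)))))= -5.11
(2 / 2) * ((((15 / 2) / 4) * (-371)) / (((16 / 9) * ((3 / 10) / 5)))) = -417375 / 64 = -6521.48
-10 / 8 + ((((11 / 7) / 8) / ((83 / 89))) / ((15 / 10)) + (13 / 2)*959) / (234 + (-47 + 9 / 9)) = 41822521 / 1310736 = 31.91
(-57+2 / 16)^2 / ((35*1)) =5915 / 64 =92.42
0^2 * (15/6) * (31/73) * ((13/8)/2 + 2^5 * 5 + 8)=0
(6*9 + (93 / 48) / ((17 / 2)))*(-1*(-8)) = 7375 / 17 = 433.82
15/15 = 1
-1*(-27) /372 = 9 /124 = 0.07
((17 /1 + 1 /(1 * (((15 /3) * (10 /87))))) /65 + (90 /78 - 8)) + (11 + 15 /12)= 36999 /6500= 5.69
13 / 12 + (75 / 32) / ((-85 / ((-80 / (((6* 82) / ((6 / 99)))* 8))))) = 797393 / 736032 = 1.08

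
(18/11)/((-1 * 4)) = -9/22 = -0.41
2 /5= 0.40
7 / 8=0.88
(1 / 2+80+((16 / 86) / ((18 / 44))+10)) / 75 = 70399 / 58050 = 1.21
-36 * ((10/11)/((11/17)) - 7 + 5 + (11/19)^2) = 408636/43681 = 9.36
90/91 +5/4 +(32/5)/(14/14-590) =2388527/1071980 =2.23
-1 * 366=-366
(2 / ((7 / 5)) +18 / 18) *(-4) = -68 / 7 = -9.71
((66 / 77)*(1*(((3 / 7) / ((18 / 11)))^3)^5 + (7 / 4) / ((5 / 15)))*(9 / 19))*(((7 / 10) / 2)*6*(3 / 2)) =11719218714639591979021283 / 1745366690172718262845440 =6.71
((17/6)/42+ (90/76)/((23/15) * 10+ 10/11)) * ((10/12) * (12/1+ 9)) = 900595/366624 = 2.46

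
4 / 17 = 0.24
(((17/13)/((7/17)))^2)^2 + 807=62315750968/68574961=908.72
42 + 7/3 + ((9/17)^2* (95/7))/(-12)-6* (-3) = 62.02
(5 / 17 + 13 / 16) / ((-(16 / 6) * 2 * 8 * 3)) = -301 / 34816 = -0.01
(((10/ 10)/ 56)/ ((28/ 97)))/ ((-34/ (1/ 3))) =-97/ 159936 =-0.00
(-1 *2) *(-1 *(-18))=-36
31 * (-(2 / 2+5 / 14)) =-589 / 14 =-42.07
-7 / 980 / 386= -1 / 54040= -0.00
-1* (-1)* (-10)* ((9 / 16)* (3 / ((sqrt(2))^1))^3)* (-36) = 10935* sqrt(2) / 8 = 1933.05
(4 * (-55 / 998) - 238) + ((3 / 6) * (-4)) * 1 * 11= -129850 / 499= -260.22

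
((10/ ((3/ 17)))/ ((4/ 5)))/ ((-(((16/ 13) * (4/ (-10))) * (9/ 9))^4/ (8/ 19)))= -507.72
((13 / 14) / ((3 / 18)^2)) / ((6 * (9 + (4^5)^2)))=39 / 7340095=0.00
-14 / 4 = -7 / 2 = -3.50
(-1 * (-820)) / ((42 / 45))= 6150 / 7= 878.57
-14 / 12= -7 / 6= -1.17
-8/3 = -2.67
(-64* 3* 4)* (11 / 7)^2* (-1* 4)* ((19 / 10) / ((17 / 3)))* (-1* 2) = -21187584 / 4165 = -5087.05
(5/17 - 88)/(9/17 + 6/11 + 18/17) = -781/19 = -41.11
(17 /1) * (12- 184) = -2924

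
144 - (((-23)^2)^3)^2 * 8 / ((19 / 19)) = -175316995456162424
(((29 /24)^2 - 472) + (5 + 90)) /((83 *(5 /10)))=-216311 /23904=-9.05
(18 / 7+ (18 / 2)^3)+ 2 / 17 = 731.69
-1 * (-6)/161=0.04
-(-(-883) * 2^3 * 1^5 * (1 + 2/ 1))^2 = -449100864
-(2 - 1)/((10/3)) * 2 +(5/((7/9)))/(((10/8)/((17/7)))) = 2913/245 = 11.89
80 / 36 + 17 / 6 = 91 / 18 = 5.06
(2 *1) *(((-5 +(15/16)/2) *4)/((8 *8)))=-145/256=-0.57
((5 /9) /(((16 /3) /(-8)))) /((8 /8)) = -0.83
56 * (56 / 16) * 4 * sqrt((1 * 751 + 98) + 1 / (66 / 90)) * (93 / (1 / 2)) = 145824 * sqrt(102894) / 11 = 4252372.95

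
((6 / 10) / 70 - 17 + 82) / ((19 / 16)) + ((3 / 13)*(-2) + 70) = 5372112 / 43225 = 124.28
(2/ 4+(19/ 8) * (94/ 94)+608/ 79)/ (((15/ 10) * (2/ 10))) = 11135/ 316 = 35.24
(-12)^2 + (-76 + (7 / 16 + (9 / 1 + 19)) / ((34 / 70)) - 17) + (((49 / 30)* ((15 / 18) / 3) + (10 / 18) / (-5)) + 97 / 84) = 5708609 / 51408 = 111.05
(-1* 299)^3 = -26730899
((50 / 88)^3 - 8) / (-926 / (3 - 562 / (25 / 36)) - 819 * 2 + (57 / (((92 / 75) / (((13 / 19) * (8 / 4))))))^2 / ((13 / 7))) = -7099961850891 / 490775722588624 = -0.01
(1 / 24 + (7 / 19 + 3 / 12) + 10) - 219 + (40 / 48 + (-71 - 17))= -44917 / 152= -295.51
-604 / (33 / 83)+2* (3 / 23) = -1152838 / 759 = -1518.89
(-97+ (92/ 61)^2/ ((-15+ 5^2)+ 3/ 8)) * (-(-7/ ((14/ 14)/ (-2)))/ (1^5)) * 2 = 836921652/ 308843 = 2709.86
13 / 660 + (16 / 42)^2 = 0.16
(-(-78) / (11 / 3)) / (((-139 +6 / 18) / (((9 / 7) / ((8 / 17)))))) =-4131 / 9856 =-0.42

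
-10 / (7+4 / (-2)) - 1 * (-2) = 0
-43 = -43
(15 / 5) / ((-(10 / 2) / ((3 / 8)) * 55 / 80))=-18 / 55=-0.33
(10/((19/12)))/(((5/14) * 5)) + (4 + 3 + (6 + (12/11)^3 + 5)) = 2887386/126445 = 22.84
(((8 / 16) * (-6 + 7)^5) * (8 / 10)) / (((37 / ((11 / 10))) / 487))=5.79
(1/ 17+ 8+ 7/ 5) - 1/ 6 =9.29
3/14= 0.21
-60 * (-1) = 60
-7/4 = -1.75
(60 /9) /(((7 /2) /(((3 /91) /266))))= 20 /84721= 0.00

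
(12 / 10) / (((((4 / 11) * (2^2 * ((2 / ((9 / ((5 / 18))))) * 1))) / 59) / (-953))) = -150294771 / 200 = -751473.86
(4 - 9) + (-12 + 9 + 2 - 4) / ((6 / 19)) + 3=-107 / 6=-17.83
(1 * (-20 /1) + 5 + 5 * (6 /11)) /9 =-15 /11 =-1.36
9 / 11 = 0.82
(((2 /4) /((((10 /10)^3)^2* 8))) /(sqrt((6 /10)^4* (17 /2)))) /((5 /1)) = 5* sqrt(34) /2448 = 0.01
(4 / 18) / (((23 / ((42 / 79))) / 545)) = 15260 / 5451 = 2.80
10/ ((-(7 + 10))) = -0.59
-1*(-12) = 12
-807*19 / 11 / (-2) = 15333 / 22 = 696.95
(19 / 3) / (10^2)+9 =2719 / 300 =9.06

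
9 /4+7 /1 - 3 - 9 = -11 /4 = -2.75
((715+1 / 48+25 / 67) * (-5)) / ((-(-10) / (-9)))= 6902121 / 2144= 3219.27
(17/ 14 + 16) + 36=745/ 14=53.21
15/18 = 0.83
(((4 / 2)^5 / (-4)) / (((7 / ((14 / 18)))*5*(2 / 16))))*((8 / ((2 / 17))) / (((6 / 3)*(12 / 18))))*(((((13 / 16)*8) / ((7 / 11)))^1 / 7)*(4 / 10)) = -155584 / 3675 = -42.34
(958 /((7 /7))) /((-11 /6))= -5748 /11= -522.55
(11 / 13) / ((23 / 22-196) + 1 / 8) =-968 / 222885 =-0.00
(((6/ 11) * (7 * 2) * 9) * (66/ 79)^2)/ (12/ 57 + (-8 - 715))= -0.07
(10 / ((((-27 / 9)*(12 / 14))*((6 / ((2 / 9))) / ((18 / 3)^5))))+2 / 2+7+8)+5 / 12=-13243 / 12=-1103.58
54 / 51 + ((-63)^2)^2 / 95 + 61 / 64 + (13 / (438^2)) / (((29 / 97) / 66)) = 7946234450595109 / 47920073280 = 165822.67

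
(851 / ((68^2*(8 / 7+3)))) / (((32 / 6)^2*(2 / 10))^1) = 268065 / 34328576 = 0.01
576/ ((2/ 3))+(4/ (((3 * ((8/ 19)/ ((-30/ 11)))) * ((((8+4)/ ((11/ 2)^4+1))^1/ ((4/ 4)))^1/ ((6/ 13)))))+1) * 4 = -399423/ 1144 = -349.15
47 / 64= 0.73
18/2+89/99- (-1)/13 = 12839/1287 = 9.98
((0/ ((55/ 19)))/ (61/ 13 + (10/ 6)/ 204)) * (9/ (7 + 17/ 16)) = 0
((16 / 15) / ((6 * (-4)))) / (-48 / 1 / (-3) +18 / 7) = -7 / 2925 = -0.00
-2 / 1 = -2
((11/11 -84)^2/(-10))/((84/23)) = -158447/840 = -188.63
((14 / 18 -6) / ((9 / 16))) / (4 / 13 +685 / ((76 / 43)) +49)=-742976 / 34962111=-0.02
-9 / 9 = -1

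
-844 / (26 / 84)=-35448 / 13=-2726.77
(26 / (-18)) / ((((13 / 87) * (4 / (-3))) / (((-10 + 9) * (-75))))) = 543.75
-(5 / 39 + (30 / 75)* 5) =-83 / 39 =-2.13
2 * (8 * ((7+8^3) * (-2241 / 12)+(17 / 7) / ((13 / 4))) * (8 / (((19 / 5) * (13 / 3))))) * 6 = -101605798080 / 22477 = -4520434.14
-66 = -66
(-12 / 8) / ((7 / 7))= -3 / 2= -1.50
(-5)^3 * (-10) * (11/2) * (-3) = -20625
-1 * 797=-797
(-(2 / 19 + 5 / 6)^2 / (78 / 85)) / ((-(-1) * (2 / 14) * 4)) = -6812155 / 4054752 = -1.68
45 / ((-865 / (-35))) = 315 / 173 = 1.82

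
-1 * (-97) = 97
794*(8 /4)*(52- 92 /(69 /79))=-254080 /3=-84693.33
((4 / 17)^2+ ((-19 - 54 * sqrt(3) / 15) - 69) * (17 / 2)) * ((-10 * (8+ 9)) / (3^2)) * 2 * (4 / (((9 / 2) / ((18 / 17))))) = 1088 * sqrt(3)+ 23056640 / 867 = 28478.06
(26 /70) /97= 13 /3395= 0.00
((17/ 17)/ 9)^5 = 1/ 59049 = 0.00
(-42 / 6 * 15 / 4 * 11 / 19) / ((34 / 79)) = -91245 / 2584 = -35.31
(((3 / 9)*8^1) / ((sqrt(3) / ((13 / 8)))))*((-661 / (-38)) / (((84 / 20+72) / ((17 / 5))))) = 146081*sqrt(3) / 130302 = 1.94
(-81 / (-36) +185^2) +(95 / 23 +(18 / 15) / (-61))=960531983 / 28060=34231.36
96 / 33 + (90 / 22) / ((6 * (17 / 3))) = 103 / 34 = 3.03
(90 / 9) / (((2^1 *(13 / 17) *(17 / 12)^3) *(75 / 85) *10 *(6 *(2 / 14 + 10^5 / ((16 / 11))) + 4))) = 1008 / 1595362535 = 0.00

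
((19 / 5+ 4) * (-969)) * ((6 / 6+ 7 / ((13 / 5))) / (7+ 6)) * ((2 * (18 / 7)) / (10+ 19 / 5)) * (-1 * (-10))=-16744320 / 2093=-8000.15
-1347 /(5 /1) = -1347 /5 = -269.40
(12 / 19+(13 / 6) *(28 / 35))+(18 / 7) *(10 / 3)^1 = 21818 / 1995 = 10.94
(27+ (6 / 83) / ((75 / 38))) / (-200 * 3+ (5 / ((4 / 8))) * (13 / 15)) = -168303 / 3681050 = -0.05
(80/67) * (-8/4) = -160/67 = -2.39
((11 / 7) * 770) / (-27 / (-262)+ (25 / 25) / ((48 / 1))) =7608480 / 779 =9766.98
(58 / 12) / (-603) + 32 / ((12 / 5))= 48211 / 3618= 13.33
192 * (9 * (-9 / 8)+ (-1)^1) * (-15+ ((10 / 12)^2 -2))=104486 / 3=34828.67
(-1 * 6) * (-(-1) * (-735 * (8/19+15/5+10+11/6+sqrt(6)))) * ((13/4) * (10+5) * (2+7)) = 34255007.81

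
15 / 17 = 0.88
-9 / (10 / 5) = -9 / 2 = -4.50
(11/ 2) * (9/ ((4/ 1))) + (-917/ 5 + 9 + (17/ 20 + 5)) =-6247/ 40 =-156.18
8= 8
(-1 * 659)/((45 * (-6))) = 659/270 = 2.44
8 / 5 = 1.60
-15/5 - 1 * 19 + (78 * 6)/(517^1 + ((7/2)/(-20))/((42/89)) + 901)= -7372762/340231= -21.67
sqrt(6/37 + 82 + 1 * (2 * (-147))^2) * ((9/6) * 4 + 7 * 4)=68 * sqrt(29610841)/37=10000.75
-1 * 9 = -9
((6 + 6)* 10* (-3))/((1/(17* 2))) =-12240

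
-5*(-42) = 210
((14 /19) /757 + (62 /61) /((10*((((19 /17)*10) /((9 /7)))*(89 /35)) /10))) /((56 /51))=186989307 /4372777192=0.04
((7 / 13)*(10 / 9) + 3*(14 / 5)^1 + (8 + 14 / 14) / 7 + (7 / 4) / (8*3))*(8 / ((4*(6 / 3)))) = 1357171 / 131040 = 10.36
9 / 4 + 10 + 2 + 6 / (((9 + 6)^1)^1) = 293 / 20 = 14.65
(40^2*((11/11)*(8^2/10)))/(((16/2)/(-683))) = -874240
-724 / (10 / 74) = -26788 / 5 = -5357.60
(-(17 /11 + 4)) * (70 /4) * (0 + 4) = -4270 /11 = -388.18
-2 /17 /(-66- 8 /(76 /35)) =19 /11254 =0.00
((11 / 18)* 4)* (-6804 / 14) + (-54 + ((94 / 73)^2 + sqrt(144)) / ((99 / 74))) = -649857166 / 527571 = -1231.79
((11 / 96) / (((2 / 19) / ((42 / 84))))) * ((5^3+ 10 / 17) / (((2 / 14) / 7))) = 21864535 / 6528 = 3349.35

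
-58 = -58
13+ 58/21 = 331/21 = 15.76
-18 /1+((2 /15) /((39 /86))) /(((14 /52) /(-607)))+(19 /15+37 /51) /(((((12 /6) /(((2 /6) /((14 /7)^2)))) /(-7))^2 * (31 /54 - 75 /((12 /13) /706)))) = -90352286108401 /132698784960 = -680.88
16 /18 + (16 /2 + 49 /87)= 2467 /261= 9.45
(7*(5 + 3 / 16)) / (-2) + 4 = -453 / 32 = -14.16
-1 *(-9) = 9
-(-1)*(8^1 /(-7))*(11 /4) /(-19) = 22 /133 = 0.17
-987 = -987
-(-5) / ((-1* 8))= -0.62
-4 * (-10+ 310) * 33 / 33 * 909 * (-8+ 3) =5454000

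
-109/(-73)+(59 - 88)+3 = -1789/73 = -24.51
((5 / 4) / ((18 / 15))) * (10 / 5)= 25 / 12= 2.08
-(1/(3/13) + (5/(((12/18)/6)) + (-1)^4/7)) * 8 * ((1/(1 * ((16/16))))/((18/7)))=-4156/27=-153.93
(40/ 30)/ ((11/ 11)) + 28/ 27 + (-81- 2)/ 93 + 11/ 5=15392/ 4185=3.68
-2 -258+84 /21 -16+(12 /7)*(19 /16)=-7559 /28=-269.96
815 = 815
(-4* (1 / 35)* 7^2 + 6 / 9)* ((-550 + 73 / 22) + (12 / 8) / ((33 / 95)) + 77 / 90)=19835441 / 7425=2671.44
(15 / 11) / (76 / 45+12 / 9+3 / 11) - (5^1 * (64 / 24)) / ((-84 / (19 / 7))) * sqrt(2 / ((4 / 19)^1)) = 675 / 1631+95 * sqrt(38) / 441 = 1.74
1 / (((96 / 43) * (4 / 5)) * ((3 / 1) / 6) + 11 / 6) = 1290 / 3517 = 0.37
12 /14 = 6 /7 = 0.86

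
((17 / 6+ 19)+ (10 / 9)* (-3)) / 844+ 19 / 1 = 32109 / 1688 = 19.02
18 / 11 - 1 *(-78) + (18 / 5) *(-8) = 2796 / 55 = 50.84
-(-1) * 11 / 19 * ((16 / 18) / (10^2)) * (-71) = -0.37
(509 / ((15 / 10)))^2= 1036324 / 9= 115147.11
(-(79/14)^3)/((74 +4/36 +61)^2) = -39936159/4057432064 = -0.01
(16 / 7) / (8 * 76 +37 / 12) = 192 / 51331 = 0.00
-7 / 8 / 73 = -7 / 584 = -0.01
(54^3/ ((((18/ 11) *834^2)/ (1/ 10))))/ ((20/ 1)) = 2673/ 3864200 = 0.00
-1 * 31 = -31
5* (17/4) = 85/4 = 21.25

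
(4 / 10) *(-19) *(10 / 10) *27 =-1026 / 5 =-205.20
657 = 657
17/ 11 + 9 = 116/ 11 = 10.55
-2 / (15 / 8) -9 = -151 / 15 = -10.07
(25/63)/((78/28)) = 0.14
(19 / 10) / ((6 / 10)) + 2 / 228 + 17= 1150 / 57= 20.18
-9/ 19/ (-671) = 0.00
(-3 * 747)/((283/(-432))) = 968112/283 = 3420.89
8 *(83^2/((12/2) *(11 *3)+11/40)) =2204480/7931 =277.96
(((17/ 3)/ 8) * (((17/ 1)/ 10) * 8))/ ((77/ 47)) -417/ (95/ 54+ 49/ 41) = -2043833377/ 15109710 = -135.27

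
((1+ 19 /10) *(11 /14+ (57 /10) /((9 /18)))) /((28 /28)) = 35.34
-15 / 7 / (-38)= 15 / 266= 0.06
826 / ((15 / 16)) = 13216 / 15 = 881.07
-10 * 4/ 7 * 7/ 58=-20/ 29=-0.69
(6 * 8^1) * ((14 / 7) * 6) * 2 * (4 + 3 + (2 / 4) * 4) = 10368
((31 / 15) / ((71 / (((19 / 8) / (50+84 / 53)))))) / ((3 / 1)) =31217 / 69881040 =0.00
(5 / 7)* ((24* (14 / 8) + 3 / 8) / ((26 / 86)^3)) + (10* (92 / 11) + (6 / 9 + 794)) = 8013183533 / 4060056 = 1973.66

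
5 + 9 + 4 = 18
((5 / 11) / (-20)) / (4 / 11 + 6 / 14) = -7 / 244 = -0.03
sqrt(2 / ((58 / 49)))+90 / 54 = 7 * sqrt(29) / 29+5 / 3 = 2.97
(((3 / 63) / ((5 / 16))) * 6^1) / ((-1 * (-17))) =32 / 595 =0.05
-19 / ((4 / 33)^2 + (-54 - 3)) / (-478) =-20691 / 29663246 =-0.00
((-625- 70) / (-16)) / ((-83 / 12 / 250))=-1570.03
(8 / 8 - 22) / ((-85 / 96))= 2016 / 85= 23.72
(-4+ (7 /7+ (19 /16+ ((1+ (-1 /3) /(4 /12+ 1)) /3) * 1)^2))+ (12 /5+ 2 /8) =2197 /1280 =1.72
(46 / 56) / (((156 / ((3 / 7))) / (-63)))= -0.14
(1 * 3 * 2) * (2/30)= 2/5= 0.40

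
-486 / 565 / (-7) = 0.12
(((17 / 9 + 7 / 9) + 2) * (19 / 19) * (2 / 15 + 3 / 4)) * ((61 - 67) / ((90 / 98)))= -18179 / 675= -26.93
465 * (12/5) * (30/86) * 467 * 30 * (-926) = -217172372400/43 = -5050520288.37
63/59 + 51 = 3072/59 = 52.07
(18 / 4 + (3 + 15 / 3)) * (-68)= -850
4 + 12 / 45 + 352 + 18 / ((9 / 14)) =5764 / 15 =384.27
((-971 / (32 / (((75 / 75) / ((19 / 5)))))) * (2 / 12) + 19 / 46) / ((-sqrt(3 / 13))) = 77009 * sqrt(39) / 251712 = 1.91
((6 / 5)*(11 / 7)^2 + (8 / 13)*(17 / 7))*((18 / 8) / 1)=63891 / 6370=10.03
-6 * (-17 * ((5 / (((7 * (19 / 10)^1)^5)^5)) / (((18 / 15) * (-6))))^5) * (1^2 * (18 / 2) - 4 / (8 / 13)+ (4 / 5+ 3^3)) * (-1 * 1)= 327491760253906250000000000000000000000000000000000000000000000000000000000000000000000000000000000000000000000000000000000000000000 / 198804018470781067993050206683323712632260689281752169035629687788688632787751055637526665631338564112758959640977576856571370786070468533016962941081125910135205459953176495507671984820091508215731065666642240548045401716821652726693884067118428853935094544134283302773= 0.00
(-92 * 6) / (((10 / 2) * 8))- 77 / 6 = -799 / 30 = -26.63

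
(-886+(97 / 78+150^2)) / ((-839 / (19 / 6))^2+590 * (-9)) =608642029 / 1827091188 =0.33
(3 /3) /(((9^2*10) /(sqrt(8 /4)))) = sqrt(2) /810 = 0.00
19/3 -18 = -35/3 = -11.67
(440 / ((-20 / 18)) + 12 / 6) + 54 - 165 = -505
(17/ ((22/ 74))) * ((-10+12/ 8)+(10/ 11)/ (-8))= -238391/ 484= -492.54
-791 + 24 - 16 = -783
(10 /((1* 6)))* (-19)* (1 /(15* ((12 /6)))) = -19 /18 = -1.06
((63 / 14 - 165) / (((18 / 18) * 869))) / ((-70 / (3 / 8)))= 963 / 973280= 0.00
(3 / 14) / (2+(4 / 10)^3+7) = 375 / 15862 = 0.02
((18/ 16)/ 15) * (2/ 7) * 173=519/ 140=3.71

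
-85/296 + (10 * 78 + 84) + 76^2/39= 11680397/11544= 1011.82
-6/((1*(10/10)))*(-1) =6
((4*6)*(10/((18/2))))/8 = 10/3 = 3.33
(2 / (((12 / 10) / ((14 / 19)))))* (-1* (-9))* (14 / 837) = 980 / 5301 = 0.18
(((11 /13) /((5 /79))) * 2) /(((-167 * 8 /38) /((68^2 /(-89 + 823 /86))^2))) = -118681561000448 /46047463605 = -2577.37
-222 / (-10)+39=306 / 5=61.20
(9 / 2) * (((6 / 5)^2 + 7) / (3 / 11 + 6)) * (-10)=-6963 / 115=-60.55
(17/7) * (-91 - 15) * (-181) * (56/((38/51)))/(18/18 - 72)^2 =66537048/95779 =694.69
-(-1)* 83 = 83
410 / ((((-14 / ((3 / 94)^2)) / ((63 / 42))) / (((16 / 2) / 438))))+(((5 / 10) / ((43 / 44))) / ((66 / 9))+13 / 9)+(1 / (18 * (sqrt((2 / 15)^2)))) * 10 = 2481307594 / 436845213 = 5.68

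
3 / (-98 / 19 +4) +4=1.41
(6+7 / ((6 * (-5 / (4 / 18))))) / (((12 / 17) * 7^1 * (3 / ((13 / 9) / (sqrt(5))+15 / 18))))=177463 * sqrt(5) / 1530900+13651 / 40824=0.59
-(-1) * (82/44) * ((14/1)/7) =41/11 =3.73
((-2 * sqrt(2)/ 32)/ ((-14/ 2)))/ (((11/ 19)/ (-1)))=-0.02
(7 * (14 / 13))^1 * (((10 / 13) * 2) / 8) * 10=2450 / 169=14.50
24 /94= 12 /47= 0.26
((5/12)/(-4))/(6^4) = -0.00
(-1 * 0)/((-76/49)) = 0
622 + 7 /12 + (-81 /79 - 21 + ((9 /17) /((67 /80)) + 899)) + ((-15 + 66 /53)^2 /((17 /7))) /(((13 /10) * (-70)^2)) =1500.20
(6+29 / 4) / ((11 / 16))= 212 / 11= 19.27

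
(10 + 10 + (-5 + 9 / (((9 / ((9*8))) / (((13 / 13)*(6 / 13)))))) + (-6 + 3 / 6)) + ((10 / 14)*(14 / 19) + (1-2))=20875 / 494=42.26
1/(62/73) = 73/62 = 1.18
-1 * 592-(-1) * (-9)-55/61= -36716/61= -601.90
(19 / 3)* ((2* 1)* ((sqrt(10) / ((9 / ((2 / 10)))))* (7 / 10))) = 133* sqrt(10) / 675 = 0.62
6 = 6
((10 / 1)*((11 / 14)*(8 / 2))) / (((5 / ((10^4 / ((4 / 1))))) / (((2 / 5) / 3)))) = 44000 / 21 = 2095.24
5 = 5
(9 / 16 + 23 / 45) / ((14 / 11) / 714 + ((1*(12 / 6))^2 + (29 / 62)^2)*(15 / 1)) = 138913511 / 8188193940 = 0.02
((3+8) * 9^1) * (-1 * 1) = -99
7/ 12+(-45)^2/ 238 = 12983/ 1428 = 9.09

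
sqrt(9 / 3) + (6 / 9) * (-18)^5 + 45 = -1259667 + sqrt(3) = -1259665.27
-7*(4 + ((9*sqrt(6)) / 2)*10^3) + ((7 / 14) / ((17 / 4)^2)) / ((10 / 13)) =-31500*sqrt(6) - 40408 / 1445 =-77186.89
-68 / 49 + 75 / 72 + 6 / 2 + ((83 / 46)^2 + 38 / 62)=125787601 / 19285224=6.52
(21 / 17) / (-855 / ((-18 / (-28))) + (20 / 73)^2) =-37303 / 40160630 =-0.00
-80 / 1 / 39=-80 / 39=-2.05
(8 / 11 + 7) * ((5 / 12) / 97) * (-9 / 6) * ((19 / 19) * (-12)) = 1275 / 2134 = 0.60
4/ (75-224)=-4/ 149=-0.03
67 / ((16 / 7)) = 469 / 16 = 29.31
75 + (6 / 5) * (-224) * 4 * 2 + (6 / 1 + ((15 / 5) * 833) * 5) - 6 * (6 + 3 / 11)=571338 / 55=10387.96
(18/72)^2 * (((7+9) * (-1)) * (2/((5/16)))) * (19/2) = -304/5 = -60.80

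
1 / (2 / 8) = 4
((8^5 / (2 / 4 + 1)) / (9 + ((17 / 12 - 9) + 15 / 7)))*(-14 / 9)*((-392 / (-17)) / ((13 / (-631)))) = 6354500583424 / 594711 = 10685022.78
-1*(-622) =622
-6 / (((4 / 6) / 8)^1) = -72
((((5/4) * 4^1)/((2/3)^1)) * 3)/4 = 45/8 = 5.62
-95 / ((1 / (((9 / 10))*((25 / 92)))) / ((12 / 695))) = -2565 / 6394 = -0.40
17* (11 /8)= 187 /8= 23.38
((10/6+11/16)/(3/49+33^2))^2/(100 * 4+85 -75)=0.00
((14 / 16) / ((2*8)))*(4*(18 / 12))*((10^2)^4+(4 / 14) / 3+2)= 525000011 / 16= 32812500.69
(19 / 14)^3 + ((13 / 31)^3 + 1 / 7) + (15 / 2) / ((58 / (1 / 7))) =6483042931 / 2370648616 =2.73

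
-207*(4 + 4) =-1656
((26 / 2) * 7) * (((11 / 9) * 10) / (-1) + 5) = -5915 / 9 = -657.22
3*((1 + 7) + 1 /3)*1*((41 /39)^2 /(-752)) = -42025 /1143792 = -0.04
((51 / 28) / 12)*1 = 17 / 112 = 0.15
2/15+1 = 17/15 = 1.13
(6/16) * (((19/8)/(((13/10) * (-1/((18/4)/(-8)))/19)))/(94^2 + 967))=0.00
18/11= 1.64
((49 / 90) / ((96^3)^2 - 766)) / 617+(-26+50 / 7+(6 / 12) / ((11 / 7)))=-62048485877526335977 / 3346923581484783300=-18.54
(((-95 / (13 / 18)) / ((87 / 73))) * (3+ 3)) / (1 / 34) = -8488440 / 377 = -22515.76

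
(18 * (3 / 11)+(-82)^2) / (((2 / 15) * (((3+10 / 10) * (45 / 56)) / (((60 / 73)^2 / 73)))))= 621751200 / 4279187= 145.30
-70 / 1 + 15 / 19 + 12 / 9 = -3869 / 57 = -67.88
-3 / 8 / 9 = -1 / 24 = -0.04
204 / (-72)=-17 / 6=-2.83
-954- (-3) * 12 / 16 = -3807 / 4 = -951.75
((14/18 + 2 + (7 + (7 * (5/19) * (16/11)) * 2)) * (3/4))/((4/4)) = 7118/627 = 11.35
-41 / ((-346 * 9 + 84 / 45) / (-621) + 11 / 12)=-1527660 / 220883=-6.92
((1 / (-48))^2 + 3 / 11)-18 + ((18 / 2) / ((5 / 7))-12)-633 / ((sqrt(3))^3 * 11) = -2170313 / 126720-211 * sqrt(3) / 33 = -28.20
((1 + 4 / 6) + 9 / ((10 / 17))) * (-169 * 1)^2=14537549 / 30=484584.97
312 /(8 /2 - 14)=-156 /5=-31.20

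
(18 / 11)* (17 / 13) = 306 / 143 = 2.14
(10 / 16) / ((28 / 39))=195 / 224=0.87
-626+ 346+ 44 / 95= -26556 / 95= -279.54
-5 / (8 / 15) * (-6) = 225 / 4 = 56.25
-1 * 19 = -19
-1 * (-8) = 8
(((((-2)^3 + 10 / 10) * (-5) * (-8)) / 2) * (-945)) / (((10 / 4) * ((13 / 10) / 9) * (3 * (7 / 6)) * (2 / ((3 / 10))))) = 204120 / 13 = 15701.54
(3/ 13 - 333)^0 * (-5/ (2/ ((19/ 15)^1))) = -19/ 6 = -3.17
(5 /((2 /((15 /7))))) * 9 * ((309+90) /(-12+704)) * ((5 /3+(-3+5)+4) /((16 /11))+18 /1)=14325525 /22144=646.93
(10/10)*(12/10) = 6/5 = 1.20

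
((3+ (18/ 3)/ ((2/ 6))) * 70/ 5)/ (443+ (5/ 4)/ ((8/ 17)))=9408/ 14261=0.66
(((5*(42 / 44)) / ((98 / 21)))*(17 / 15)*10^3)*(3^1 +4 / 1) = 89250 / 11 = 8113.64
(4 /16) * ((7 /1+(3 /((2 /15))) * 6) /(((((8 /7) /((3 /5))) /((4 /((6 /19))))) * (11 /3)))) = 28329 /440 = 64.38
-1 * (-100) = 100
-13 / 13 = -1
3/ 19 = 0.16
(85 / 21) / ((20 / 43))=731 / 84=8.70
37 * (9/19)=333/19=17.53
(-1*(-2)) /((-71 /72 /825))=-118800 /71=-1673.24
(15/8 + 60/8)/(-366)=-0.03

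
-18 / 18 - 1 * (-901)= 900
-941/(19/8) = -7528/19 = -396.21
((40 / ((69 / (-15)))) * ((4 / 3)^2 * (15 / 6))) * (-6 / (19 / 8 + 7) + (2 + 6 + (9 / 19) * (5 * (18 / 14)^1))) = -402.13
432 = 432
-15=-15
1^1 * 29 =29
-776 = -776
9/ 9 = 1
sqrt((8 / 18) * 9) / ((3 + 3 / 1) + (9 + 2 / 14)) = 7 / 53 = 0.13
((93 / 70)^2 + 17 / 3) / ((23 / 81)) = 2949669 / 112700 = 26.17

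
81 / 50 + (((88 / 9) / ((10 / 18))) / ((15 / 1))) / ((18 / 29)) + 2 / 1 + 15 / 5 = 11489 / 1350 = 8.51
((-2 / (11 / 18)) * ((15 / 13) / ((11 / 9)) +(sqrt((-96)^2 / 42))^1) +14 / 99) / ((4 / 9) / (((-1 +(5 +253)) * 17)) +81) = -22648896 * sqrt(42) / 245245385 - 182353322 / 5010012865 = -0.63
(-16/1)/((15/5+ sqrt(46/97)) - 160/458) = -215732656/33327267+ 839056 *sqrt(4462)/33327267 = -4.79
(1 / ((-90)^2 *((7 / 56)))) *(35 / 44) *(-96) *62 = -6944 / 1485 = -4.68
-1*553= -553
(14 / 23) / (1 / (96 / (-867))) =-448 / 6647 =-0.07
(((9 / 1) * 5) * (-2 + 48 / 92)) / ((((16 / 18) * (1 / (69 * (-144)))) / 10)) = 7435800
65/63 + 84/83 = 10687/5229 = 2.04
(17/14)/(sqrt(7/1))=17 * sqrt(7)/98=0.46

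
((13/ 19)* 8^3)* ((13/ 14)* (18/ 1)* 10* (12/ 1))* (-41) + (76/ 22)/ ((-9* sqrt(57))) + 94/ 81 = -310348234538/ 10773 - 2* sqrt(57)/ 297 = -28807967.61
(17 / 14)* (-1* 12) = -102 / 7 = -14.57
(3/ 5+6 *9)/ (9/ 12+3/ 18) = 3276/ 55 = 59.56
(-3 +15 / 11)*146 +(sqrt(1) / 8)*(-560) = -3398 / 11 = -308.91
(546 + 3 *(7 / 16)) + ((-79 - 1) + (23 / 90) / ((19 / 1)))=6393019 / 13680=467.33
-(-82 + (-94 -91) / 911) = 74887 / 911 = 82.20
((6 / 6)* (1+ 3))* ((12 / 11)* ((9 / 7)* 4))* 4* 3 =20736 / 77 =269.30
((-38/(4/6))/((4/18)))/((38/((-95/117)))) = 285/52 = 5.48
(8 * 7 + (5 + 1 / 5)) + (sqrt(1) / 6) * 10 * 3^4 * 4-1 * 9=2961 / 5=592.20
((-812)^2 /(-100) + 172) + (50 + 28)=-158586 /25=-6343.44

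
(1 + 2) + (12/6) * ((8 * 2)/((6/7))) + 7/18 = 40.72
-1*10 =-10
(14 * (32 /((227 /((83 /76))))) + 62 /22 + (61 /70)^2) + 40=10631562503 /232470700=45.73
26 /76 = 13 /38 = 0.34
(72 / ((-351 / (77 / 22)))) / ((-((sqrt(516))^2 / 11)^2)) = 847 / 2595996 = 0.00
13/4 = 3.25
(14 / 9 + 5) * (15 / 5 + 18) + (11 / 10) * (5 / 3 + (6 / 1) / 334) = 116499 / 835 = 139.52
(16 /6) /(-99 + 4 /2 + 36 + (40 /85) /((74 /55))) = -5032 /114447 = -0.04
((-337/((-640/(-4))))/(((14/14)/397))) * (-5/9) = 133789/288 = 464.55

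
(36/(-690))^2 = 36/13225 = 0.00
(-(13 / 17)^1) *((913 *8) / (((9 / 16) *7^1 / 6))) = -3038464 / 357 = -8511.10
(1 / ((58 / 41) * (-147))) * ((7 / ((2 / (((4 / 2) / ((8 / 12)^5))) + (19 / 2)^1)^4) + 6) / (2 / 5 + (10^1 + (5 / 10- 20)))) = 15144465097918610 / 4775806061894790587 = 0.00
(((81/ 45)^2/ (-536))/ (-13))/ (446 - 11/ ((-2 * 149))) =12069/ 11577244900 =0.00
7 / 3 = 2.33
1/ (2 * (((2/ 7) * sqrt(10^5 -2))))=0.01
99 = 99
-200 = -200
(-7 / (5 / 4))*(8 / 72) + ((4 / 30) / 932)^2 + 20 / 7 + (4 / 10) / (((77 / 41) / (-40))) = -23643945203 / 3762227700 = -6.28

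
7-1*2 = 5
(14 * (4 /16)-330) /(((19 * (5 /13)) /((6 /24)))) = -8489 /760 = -11.17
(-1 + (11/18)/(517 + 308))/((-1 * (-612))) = -1349/826200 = -0.00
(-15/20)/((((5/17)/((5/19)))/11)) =-561/76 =-7.38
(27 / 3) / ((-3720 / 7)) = -21 / 1240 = -0.02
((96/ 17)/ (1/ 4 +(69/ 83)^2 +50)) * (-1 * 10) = -8817920/ 7954487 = -1.11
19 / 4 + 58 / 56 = 81 / 14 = 5.79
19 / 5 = 3.80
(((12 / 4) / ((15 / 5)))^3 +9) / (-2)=-5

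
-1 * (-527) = 527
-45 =-45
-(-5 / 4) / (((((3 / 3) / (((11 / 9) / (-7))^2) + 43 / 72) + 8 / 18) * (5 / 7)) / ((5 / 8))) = 12705 / 393124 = 0.03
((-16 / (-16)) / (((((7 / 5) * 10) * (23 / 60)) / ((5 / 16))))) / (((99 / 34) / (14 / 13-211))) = -1159825 / 276276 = -4.20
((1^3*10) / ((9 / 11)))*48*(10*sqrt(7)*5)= 88000*sqrt(7) / 3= 77608.71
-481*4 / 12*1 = -160.33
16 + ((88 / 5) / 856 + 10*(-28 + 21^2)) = 2218121 / 535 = 4146.02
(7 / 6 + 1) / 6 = 13 / 36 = 0.36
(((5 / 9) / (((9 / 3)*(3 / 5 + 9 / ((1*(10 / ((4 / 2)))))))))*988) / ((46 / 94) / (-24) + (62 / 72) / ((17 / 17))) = 464360 / 5121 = 90.68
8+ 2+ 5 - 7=8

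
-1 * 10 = -10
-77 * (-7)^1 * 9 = 4851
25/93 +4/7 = 547/651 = 0.84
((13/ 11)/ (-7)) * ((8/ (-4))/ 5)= 26/ 385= 0.07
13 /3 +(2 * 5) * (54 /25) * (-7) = -2203 /15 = -146.87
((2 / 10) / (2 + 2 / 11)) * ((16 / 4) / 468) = 11 / 14040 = 0.00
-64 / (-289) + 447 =129247 / 289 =447.22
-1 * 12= -12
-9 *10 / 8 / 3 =-15 / 4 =-3.75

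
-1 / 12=-0.08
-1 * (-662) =662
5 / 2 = 2.50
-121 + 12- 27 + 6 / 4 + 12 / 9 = -799 / 6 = -133.17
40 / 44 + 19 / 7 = 279 / 77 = 3.62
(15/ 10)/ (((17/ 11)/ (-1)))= -33/ 34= -0.97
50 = 50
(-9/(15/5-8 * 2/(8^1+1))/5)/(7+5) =-27/220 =-0.12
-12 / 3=-4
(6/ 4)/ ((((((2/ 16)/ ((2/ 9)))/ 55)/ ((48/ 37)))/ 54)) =380160/ 37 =10274.59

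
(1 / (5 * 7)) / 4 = 1 / 140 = 0.01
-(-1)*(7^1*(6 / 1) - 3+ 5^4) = 664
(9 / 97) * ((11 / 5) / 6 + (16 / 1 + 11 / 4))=3441 / 1940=1.77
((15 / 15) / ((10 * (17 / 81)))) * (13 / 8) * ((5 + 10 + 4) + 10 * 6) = 83187 / 1360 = 61.17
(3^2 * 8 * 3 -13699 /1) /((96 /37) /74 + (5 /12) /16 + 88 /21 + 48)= -8269285696 /32046521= -258.04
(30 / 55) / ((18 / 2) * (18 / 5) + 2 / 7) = 105 / 6292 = 0.02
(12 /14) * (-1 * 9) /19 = -54 /133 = -0.41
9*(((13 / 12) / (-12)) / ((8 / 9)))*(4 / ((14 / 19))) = -2223 / 448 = -4.96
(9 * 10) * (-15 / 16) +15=-555 / 8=-69.38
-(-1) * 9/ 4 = 9/ 4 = 2.25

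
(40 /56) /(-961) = -5 /6727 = -0.00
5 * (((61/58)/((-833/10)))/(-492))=1525/11885244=0.00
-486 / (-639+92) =486 / 547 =0.89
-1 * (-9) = 9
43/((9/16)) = 76.44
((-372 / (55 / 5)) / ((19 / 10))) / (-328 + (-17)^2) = 1240 / 2717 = 0.46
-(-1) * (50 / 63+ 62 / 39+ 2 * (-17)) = -25894 / 819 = -31.62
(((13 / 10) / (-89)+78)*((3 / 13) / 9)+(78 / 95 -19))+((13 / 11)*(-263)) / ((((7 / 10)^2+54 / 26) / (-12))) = 2675627310661 / 1862146110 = 1436.85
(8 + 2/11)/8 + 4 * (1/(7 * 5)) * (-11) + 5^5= 4812139/1540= 3124.77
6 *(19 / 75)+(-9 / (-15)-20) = -447 / 25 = -17.88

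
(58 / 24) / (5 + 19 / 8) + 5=5.33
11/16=0.69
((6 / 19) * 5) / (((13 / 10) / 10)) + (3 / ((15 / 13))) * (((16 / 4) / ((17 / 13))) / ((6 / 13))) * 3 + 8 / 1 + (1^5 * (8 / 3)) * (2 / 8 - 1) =1466288 / 20995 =69.84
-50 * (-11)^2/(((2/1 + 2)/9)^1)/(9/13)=-39325/2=-19662.50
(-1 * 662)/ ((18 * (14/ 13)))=-4303/ 126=-34.15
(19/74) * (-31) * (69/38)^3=-10183779/213712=-47.65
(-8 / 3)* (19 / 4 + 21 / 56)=-41 / 3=-13.67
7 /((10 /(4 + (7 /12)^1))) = 77 /24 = 3.21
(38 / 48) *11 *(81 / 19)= 297 / 8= 37.12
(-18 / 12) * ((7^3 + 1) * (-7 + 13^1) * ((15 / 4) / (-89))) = 11610 / 89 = 130.45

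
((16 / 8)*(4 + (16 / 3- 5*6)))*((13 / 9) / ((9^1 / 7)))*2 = -22568 / 243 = -92.87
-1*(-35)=35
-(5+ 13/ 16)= -93/ 16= -5.81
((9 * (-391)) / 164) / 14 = -3519 / 2296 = -1.53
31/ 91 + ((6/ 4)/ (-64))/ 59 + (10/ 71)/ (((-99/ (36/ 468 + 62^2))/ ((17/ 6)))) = -19965428557/ 1317423744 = -15.15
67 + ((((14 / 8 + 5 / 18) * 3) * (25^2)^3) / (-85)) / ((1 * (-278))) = 3568252829 / 56712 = 62918.83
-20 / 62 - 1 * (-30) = 29.68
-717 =-717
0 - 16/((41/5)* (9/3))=-80/123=-0.65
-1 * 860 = -860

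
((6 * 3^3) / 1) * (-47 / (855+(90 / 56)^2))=-663264 / 74705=-8.88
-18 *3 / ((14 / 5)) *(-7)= 135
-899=-899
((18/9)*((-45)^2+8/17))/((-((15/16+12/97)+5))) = -106880032/159919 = -668.34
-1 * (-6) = 6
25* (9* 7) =1575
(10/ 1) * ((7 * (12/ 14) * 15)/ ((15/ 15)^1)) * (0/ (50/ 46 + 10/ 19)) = 0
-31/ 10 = -3.10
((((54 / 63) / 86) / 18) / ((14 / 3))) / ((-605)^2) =1 / 3084858700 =0.00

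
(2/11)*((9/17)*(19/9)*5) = 190/187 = 1.02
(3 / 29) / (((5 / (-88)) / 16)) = -4224 / 145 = -29.13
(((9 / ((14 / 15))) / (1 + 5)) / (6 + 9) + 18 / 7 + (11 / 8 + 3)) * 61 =24095 / 56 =430.27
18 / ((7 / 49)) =126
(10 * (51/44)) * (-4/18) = -85/33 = -2.58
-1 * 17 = -17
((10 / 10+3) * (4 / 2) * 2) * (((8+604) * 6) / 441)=6528 / 49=133.22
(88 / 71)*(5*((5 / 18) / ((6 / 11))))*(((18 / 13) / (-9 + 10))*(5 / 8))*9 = 45375 / 1846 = 24.58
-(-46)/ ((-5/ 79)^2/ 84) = 964608.96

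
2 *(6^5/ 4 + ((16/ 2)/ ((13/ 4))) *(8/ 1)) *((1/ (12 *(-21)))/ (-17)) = 12764/ 13923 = 0.92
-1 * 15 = -15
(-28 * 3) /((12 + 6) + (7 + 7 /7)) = -42 /13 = -3.23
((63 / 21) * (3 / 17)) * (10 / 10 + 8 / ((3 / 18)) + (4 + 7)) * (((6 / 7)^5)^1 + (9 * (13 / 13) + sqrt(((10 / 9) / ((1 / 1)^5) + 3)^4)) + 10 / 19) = 13910831360 / 16285983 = 854.16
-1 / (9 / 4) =-4 / 9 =-0.44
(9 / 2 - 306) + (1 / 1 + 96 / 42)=-4175 / 14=-298.21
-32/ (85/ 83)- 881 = -77541/ 85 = -912.25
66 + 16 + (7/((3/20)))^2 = 20338/9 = 2259.78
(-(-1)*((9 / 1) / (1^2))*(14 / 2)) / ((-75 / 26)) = -546 / 25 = -21.84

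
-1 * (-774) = 774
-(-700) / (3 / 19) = 13300 / 3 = 4433.33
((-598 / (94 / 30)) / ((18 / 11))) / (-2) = 16445 / 282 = 58.32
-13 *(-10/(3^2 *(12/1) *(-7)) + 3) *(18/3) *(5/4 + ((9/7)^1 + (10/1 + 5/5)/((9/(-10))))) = 36143887/15876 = 2276.64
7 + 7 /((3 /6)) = 21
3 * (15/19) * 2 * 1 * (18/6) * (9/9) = 270/19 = 14.21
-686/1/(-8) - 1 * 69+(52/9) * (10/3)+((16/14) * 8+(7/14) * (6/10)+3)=183149/3780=48.45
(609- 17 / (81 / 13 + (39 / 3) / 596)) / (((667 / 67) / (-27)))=-53132661801 / 32312815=-1644.32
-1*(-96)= 96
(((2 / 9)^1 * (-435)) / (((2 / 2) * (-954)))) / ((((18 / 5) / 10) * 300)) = 145 / 154548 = 0.00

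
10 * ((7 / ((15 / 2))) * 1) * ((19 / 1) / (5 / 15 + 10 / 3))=532 / 11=48.36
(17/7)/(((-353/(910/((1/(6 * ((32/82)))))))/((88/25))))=-3734016/72365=-51.60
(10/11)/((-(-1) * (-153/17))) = -10/99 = -0.10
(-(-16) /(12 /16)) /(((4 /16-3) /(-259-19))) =71168 /33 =2156.61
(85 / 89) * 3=255 / 89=2.87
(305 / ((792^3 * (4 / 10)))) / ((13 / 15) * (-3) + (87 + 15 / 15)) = 125 / 6955103232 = 0.00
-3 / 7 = -0.43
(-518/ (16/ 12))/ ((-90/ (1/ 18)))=259/ 1080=0.24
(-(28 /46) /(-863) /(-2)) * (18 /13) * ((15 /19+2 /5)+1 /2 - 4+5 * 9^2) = -4820193 /24513515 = -0.20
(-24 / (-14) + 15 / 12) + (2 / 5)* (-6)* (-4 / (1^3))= 1759 / 140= 12.56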